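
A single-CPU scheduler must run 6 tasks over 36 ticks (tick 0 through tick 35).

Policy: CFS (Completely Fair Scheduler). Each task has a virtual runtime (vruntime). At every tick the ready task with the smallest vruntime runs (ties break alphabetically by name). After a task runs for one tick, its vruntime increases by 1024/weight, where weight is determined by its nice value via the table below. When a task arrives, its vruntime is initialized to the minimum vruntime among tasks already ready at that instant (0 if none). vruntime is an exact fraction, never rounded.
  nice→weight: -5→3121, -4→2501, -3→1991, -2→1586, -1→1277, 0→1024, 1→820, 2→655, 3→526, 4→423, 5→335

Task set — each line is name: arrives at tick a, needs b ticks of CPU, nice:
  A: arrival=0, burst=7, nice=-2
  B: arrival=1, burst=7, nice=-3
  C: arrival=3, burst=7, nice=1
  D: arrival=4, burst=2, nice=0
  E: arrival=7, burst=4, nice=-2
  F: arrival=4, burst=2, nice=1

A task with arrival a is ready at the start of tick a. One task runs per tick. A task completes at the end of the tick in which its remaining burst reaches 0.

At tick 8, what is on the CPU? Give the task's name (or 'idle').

t=0: vr[A=0] → run A
t=1: vr[A=512/793 B=512/793] → run A
t=2: vr[A=1024/793 B=512/793] → run B
t=3: vr[A=1024/793 B=1831424/1578863 C=1831424/1578863] → run B
t=4: vr[A=1024/793 B=2643456/1578863 C=1831424/1578863 D=1831424/1578863 F=1831424/1578863] → run C
t=5: vr[A=1024/793 B=2643456/1578863 C=779630848/323666915 D=1831424/1578863 F=1831424/1578863] → run D
t=6: vr[A=1024/793 B=2643456/1578863 C=779630848/323666915 D=3410287/1578863 F=1831424/1578863] → run F
t=7: vr[A=1024/793 B=2643456/1578863 C=779630848/323666915 D=3410287/1578863 E=1024/793 F=779630848/323666915] → run A
t=8: vr[A=1536/793 B=2643456/1578863 C=779630848/323666915 D=3410287/1578863 E=1024/793 F=779630848/323666915] → run E
t=9: vr[A=1536/793 B=2643456/1578863 C=779630848/323666915 D=3410287/1578863 E=1536/793 F=779630848/323666915] → run B
t=10: vr[A=1536/793 B=3455488/1578863 C=779630848/323666915 D=3410287/1578863 E=1536/793 F=779630848/323666915] → run A
t=11: vr[A=2048/793 B=3455488/1578863 C=779630848/323666915 D=3410287/1578863 E=1536/793 F=779630848/323666915] → run E
t=12: vr[A=2048/793 B=3455488/1578863 C=779630848/323666915 D=3410287/1578863 E=2048/793 F=779630848/323666915] → run D
t=13: vr[A=2048/793 B=3455488/1578863 C=779630848/323666915 E=2048/793 F=779630848/323666915] → run B
t=14: vr[A=2048/793 B=4267520/1578863 C=779630848/323666915 E=2048/793 F=779630848/323666915] → run C
t=15: vr[A=2048/793 B=4267520/1578863 C=1183819776/323666915 E=2048/793 F=779630848/323666915] → run F
t=16: vr[A=2048/793 B=4267520/1578863 C=1183819776/323666915 E=2048/793] → run A
t=17: vr[A=2560/793 B=4267520/1578863 C=1183819776/323666915 E=2048/793] → run E
t=18: vr[A=2560/793 B=4267520/1578863 C=1183819776/323666915 E=2560/793] → run B
t=19: vr[A=2560/793 B=5079552/1578863 C=1183819776/323666915 E=2560/793] → run B
t=20: vr[A=2560/793 B=5891584/1578863 C=1183819776/323666915 E=2560/793] → run A
t=21: vr[A=3072/793 B=5891584/1578863 C=1183819776/323666915 E=2560/793] → run E
t=22: vr[A=3072/793 B=5891584/1578863 C=1183819776/323666915] → run C
t=23: vr[A=3072/793 B=5891584/1578863 C=1588008704/323666915] → run B
t=24: vr[A=3072/793 C=1588008704/323666915] → run A
t=25: vr[C=1588008704/323666915] → run C
t=26: vr[C=1992197632/323666915] → run C
t=27: vr[C=479277312/64733383] → run C
t=28: vr[C=2800575488/323666915] → run C
t=29: (idle)
t=30: (idle)
t=31: (idle)
t=32: (idle)
t=33: (idle)
t=34: (idle)
t=35: (idle)

running at tick 8 = E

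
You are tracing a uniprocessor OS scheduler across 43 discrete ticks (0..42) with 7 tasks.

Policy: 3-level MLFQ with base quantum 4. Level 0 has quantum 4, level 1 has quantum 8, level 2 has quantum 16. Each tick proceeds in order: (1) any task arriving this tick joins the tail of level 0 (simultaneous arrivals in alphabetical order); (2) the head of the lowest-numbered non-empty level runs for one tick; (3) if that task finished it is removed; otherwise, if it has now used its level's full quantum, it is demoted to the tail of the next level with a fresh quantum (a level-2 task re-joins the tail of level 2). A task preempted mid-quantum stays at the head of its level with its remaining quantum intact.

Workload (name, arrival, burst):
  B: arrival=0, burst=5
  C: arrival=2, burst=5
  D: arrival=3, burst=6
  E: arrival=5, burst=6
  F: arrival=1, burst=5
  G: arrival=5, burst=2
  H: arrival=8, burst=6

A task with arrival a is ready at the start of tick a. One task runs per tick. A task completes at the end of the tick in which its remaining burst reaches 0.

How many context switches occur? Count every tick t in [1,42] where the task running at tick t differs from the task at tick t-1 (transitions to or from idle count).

context switches = 13

t=0: L0/L1/L2 = B/-/- → run B
t=1: L0/L1/L2 = BF/-/- → run B
t=2: L0/L1/L2 = BFC/-/- → run B
t=3: L0/L1/L2 = BFCD/-/- → run B
t=4: L0/L1/L2 = FCD/B/- → run F
t=5: L0/L1/L2 = FCDEG/B/- → run F
t=6: L0/L1/L2 = FCDEG/B/- → run F
t=7: L0/L1/L2 = FCDEG/B/- → run F
t=8: L0/L1/L2 = CDEGH/BF/- → run C
t=9: L0/L1/L2 = CDEGH/BF/- → run C
t=10: L0/L1/L2 = CDEGH/BF/- → run C
t=11: L0/L1/L2 = CDEGH/BF/- → run C
t=12: L0/L1/L2 = DEGH/BFC/- → run D
t=13: L0/L1/L2 = DEGH/BFC/- → run D
t=14: L0/L1/L2 = DEGH/BFC/- → run D
t=15: L0/L1/L2 = DEGH/BFC/- → run D
t=16: L0/L1/L2 = EGH/BFCD/- → run E
t=17: L0/L1/L2 = EGH/BFCD/- → run E
t=18: L0/L1/L2 = EGH/BFCD/- → run E
t=19: L0/L1/L2 = EGH/BFCD/- → run E
t=20: L0/L1/L2 = GH/BFCDE/- → run G
t=21: L0/L1/L2 = GH/BFCDE/- → run G
t=22: L0/L1/L2 = H/BFCDE/- → run H
t=23: L0/L1/L2 = H/BFCDE/- → run H
t=24: L0/L1/L2 = H/BFCDE/- → run H
t=25: L0/L1/L2 = H/BFCDE/- → run H
t=26: L0/L1/L2 = -/BFCDEH/- → run B
t=27: L0/L1/L2 = -/FCDEH/- → run F
t=28: L0/L1/L2 = -/CDEH/- → run C
t=29: L0/L1/L2 = -/DEH/- → run D
t=30: L0/L1/L2 = -/DEH/- → run D
t=31: L0/L1/L2 = -/EH/- → run E
t=32: L0/L1/L2 = -/EH/- → run E
t=33: L0/L1/L2 = -/H/- → run H
t=34: L0/L1/L2 = -/H/- → run H
t=35: (idle)
t=36: (idle)
t=37: (idle)
t=38: (idle)
t=39: (idle)
t=40: (idle)
t=41: (idle)
t=42: (idle)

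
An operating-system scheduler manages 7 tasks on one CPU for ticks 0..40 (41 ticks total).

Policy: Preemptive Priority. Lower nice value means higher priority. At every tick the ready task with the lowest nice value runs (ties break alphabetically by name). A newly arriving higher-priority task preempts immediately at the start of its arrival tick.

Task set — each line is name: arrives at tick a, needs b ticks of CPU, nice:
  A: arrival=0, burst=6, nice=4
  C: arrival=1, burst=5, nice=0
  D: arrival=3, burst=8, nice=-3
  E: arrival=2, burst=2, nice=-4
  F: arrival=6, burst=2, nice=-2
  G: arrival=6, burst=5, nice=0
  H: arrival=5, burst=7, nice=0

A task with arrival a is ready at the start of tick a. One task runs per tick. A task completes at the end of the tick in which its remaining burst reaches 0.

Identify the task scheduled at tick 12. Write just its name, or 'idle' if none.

t=0: ready={A} → run A
t=1: ready={A,C} → run C
t=2: ready={A,C,E} → run E
t=3: ready={A,C,D,E} → run E
t=4: ready={A,C,D} → run D
t=5: ready={A,C,D,H} → run D
t=6: ready={A,C,D,F,G,H} → run D
t=7: ready={A,C,D,F,G,H} → run D
t=8: ready={A,C,D,F,G,H} → run D
t=9: ready={A,C,D,F,G,H} → run D
t=10: ready={A,C,D,F,G,H} → run D
t=11: ready={A,C,D,F,G,H} → run D
t=12: ready={A,C,F,G,H} → run F
t=13: ready={A,C,F,G,H} → run F
t=14: ready={A,C,G,H} → run C
t=15: ready={A,C,G,H} → run C
t=16: ready={A,C,G,H} → run C
t=17: ready={A,C,G,H} → run C
t=18: ready={A,G,H} → run G
t=19: ready={A,G,H} → run G
t=20: ready={A,G,H} → run G
t=21: ready={A,G,H} → run G
t=22: ready={A,G,H} → run G
t=23: ready={A,H} → run H
t=24: ready={A,H} → run H
t=25: ready={A,H} → run H
t=26: ready={A,H} → run H
t=27: ready={A,H} → run H
t=28: ready={A,H} → run H
t=29: ready={A,H} → run H
t=30: ready={A} → run A
t=31: ready={A} → run A
t=32: ready={A} → run A
t=33: ready={A} → run A
t=34: ready={A} → run A
t=35: (idle)
t=36: (idle)
t=37: (idle)
t=38: (idle)
t=39: (idle)
t=40: (idle)

running at tick 12 = F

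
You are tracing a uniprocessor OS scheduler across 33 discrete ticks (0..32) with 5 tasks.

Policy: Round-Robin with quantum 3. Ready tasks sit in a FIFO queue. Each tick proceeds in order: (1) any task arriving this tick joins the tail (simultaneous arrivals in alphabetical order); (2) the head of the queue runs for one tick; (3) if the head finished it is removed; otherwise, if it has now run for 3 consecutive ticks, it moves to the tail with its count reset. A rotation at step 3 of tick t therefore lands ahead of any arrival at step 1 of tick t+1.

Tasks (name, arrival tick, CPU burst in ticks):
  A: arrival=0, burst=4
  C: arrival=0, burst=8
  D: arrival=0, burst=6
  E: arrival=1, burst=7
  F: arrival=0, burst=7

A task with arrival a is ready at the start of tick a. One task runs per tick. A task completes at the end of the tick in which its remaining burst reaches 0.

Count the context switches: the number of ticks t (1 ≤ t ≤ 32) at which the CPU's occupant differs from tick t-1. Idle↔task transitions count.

t=0: queue=[A,C,D,F] q_used=0 → run A
t=1: queue=[A,C,D,F,E] q_used=1 → run A
t=2: queue=[A,C,D,F,E] q_used=2 → run A
t=3: queue=[C,D,F,E,A] q_used=0 → run C
t=4: queue=[C,D,F,E,A] q_used=1 → run C
t=5: queue=[C,D,F,E,A] q_used=2 → run C
t=6: queue=[D,F,E,A,C] q_used=0 → run D
t=7: queue=[D,F,E,A,C] q_used=1 → run D
t=8: queue=[D,F,E,A,C] q_used=2 → run D
t=9: queue=[F,E,A,C,D] q_used=0 → run F
t=10: queue=[F,E,A,C,D] q_used=1 → run F
t=11: queue=[F,E,A,C,D] q_used=2 → run F
t=12: queue=[E,A,C,D,F] q_used=0 → run E
t=13: queue=[E,A,C,D,F] q_used=1 → run E
t=14: queue=[E,A,C,D,F] q_used=2 → run E
t=15: queue=[A,C,D,F,E] q_used=0 → run A
t=16: queue=[C,D,F,E] q_used=0 → run C
t=17: queue=[C,D,F,E] q_used=1 → run C
t=18: queue=[C,D,F,E] q_used=2 → run C
t=19: queue=[D,F,E,C] q_used=0 → run D
t=20: queue=[D,F,E,C] q_used=1 → run D
t=21: queue=[D,F,E,C] q_used=2 → run D
t=22: queue=[F,E,C] q_used=0 → run F
t=23: queue=[F,E,C] q_used=1 → run F
t=24: queue=[F,E,C] q_used=2 → run F
t=25: queue=[E,C,F] q_used=0 → run E
t=26: queue=[E,C,F] q_used=1 → run E
t=27: queue=[E,C,F] q_used=2 → run E
t=28: queue=[C,F,E] q_used=0 → run C
t=29: queue=[C,F,E] q_used=1 → run C
t=30: queue=[F,E] q_used=0 → run F
t=31: queue=[E] q_used=0 → run E
t=32: (idle)

context switches = 13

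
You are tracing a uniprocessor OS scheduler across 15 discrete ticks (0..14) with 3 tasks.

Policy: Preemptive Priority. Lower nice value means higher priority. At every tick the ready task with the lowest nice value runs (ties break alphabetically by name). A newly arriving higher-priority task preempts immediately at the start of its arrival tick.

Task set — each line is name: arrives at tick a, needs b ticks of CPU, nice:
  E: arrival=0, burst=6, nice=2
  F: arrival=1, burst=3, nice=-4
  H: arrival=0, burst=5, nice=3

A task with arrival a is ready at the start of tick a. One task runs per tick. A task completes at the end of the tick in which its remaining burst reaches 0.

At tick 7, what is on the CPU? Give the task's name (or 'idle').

running at tick 7 = E

t=0: ready={E,H} → run E
t=1: ready={E,F,H} → run F
t=2: ready={E,F,H} → run F
t=3: ready={E,F,H} → run F
t=4: ready={E,H} → run E
t=5: ready={E,H} → run E
t=6: ready={E,H} → run E
t=7: ready={E,H} → run E
t=8: ready={E,H} → run E
t=9: ready={H} → run H
t=10: ready={H} → run H
t=11: ready={H} → run H
t=12: ready={H} → run H
t=13: ready={H} → run H
t=14: (idle)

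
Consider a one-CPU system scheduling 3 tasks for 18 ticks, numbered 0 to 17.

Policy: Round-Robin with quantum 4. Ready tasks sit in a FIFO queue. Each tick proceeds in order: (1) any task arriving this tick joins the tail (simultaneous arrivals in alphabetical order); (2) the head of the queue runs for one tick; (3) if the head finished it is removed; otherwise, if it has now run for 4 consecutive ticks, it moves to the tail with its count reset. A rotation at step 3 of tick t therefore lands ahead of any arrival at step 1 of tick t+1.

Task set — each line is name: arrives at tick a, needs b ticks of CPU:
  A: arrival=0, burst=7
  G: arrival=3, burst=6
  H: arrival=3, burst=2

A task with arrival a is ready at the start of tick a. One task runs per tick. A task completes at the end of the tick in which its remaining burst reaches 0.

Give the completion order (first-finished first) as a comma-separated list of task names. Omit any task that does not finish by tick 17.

completion order = H, A, G

t=0: queue=[A] q_used=0 → run A
t=1: queue=[A] q_used=1 → run A
t=2: queue=[A] q_used=2 → run A
t=3: queue=[A,G,H] q_used=3 → run A
t=4: queue=[G,H,A] q_used=0 → run G
t=5: queue=[G,H,A] q_used=1 → run G
t=6: queue=[G,H,A] q_used=2 → run G
t=7: queue=[G,H,A] q_used=3 → run G
t=8: queue=[H,A,G] q_used=0 → run H
t=9: queue=[H,A,G] q_used=1 → run H
t=10: queue=[A,G] q_used=0 → run A
t=11: queue=[A,G] q_used=1 → run A
t=12: queue=[A,G] q_used=2 → run A
t=13: queue=[G] q_used=0 → run G
t=14: queue=[G] q_used=1 → run G
t=15: (idle)
t=16: (idle)
t=17: (idle)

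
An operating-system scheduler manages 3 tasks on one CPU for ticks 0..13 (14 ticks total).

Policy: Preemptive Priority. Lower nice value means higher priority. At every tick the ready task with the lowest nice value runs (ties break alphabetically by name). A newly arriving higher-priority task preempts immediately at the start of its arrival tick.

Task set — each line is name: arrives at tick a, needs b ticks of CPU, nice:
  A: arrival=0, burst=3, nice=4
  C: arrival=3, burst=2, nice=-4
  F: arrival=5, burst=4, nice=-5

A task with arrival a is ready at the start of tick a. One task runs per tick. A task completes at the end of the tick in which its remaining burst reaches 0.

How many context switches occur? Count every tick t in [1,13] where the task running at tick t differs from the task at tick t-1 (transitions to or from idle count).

t=0: ready={A} → run A
t=1: ready={A} → run A
t=2: ready={A} → run A
t=3: ready={C} → run C
t=4: ready={C} → run C
t=5: ready={F} → run F
t=6: ready={F} → run F
t=7: ready={F} → run F
t=8: ready={F} → run F
t=9: (idle)
t=10: (idle)
t=11: (idle)
t=12: (idle)
t=13: (idle)

context switches = 3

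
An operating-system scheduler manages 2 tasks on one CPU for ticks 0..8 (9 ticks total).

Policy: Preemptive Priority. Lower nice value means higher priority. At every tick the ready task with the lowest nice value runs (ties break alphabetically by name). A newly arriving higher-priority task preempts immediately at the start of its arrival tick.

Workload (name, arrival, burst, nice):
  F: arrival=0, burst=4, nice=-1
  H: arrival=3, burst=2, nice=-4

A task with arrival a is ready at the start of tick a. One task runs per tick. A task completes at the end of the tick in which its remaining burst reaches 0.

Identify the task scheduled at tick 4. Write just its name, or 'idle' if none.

t=0: ready={F} → run F
t=1: ready={F} → run F
t=2: ready={F} → run F
t=3: ready={F,H} → run H
t=4: ready={F,H} → run H
t=5: ready={F} → run F
t=6: (idle)
t=7: (idle)
t=8: (idle)

running at tick 4 = H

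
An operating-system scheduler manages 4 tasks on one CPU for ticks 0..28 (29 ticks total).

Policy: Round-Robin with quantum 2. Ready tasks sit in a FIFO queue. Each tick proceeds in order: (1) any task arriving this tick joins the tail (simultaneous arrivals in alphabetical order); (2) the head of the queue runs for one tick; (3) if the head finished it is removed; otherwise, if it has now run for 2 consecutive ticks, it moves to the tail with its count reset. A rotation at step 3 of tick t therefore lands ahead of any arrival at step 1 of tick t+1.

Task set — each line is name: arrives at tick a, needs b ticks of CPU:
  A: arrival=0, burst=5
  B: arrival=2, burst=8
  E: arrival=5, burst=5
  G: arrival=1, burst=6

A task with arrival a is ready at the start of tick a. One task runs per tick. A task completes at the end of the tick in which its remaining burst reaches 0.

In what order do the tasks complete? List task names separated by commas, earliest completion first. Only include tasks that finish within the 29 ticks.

t=0: queue=[A] q_used=0 → run A
t=1: queue=[A,G] q_used=1 → run A
t=2: queue=[G,A,B] q_used=0 → run G
t=3: queue=[G,A,B] q_used=1 → run G
t=4: queue=[A,B,G] q_used=0 → run A
t=5: queue=[A,B,G,E] q_used=1 → run A
t=6: queue=[B,G,E,A] q_used=0 → run B
t=7: queue=[B,G,E,A] q_used=1 → run B
t=8: queue=[G,E,A,B] q_used=0 → run G
t=9: queue=[G,E,A,B] q_used=1 → run G
t=10: queue=[E,A,B,G] q_used=0 → run E
t=11: queue=[E,A,B,G] q_used=1 → run E
t=12: queue=[A,B,G,E] q_used=0 → run A
t=13: queue=[B,G,E] q_used=0 → run B
t=14: queue=[B,G,E] q_used=1 → run B
t=15: queue=[G,E,B] q_used=0 → run G
t=16: queue=[G,E,B] q_used=1 → run G
t=17: queue=[E,B] q_used=0 → run E
t=18: queue=[E,B] q_used=1 → run E
t=19: queue=[B,E] q_used=0 → run B
t=20: queue=[B,E] q_used=1 → run B
t=21: queue=[E,B] q_used=0 → run E
t=22: queue=[B] q_used=0 → run B
t=23: queue=[B] q_used=1 → run B
t=24: (idle)
t=25: (idle)
t=26: (idle)
t=27: (idle)
t=28: (idle)

completion order = A, G, E, B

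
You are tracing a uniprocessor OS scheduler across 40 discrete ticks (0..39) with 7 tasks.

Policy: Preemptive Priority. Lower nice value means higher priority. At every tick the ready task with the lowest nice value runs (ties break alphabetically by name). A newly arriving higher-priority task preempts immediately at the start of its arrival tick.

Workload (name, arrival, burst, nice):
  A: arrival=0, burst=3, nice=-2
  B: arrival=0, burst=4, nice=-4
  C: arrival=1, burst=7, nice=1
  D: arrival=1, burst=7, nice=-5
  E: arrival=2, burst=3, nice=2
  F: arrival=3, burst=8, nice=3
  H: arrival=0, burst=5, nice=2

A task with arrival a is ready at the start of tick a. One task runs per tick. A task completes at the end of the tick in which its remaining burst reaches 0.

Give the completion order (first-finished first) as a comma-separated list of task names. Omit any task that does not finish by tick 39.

t=0: ready={A,B,H} → run B
t=1: ready={A,B,C,D,H} → run D
t=2: ready={A,B,C,D,E,H} → run D
t=3: ready={A,B,C,D,E,F,H} → run D
t=4: ready={A,B,C,D,E,F,H} → run D
t=5: ready={A,B,C,D,E,F,H} → run D
t=6: ready={A,B,C,D,E,F,H} → run D
t=7: ready={A,B,C,D,E,F,H} → run D
t=8: ready={A,B,C,E,F,H} → run B
t=9: ready={A,B,C,E,F,H} → run B
t=10: ready={A,B,C,E,F,H} → run B
t=11: ready={A,C,E,F,H} → run A
t=12: ready={A,C,E,F,H} → run A
t=13: ready={A,C,E,F,H} → run A
t=14: ready={C,E,F,H} → run C
t=15: ready={C,E,F,H} → run C
t=16: ready={C,E,F,H} → run C
t=17: ready={C,E,F,H} → run C
t=18: ready={C,E,F,H} → run C
t=19: ready={C,E,F,H} → run C
t=20: ready={C,E,F,H} → run C
t=21: ready={E,F,H} → run E
t=22: ready={E,F,H} → run E
t=23: ready={E,F,H} → run E
t=24: ready={F,H} → run H
t=25: ready={F,H} → run H
t=26: ready={F,H} → run H
t=27: ready={F,H} → run H
t=28: ready={F,H} → run H
t=29: ready={F} → run F
t=30: ready={F} → run F
t=31: ready={F} → run F
t=32: ready={F} → run F
t=33: ready={F} → run F
t=34: ready={F} → run F
t=35: ready={F} → run F
t=36: ready={F} → run F
t=37: (idle)
t=38: (idle)
t=39: (idle)

completion order = D, B, A, C, E, H, F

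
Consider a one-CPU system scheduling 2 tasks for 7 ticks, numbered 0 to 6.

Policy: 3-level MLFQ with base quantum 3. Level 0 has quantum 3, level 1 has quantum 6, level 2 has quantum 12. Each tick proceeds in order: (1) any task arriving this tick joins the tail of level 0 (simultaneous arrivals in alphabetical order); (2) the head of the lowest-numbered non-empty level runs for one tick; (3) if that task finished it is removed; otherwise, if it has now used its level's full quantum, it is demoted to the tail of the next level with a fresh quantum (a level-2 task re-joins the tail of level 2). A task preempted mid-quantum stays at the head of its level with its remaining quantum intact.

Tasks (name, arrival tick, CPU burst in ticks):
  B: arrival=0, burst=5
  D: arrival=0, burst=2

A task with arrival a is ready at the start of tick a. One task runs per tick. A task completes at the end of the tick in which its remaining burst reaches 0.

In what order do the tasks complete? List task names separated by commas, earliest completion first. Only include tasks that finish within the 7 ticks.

t=0: L0/L1/L2 = BD/-/- → run B
t=1: L0/L1/L2 = BD/-/- → run B
t=2: L0/L1/L2 = BD/-/- → run B
t=3: L0/L1/L2 = D/B/- → run D
t=4: L0/L1/L2 = D/B/- → run D
t=5: L0/L1/L2 = -/B/- → run B
t=6: L0/L1/L2 = -/B/- → run B

completion order = D, B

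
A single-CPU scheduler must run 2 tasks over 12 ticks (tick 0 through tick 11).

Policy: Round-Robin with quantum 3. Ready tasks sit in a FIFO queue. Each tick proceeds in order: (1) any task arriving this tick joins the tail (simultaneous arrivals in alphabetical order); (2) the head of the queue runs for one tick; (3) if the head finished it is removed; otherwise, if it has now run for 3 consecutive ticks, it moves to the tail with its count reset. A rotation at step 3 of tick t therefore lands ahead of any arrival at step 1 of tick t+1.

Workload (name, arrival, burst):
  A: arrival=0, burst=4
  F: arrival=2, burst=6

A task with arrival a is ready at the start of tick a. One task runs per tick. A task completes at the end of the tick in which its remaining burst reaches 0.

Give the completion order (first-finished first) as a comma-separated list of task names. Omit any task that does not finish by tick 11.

t=0: queue=[A] q_used=0 → run A
t=1: queue=[A] q_used=1 → run A
t=2: queue=[A,F] q_used=2 → run A
t=3: queue=[F,A] q_used=0 → run F
t=4: queue=[F,A] q_used=1 → run F
t=5: queue=[F,A] q_used=2 → run F
t=6: queue=[A,F] q_used=0 → run A
t=7: queue=[F] q_used=0 → run F
t=8: queue=[F] q_used=1 → run F
t=9: queue=[F] q_used=2 → run F
t=10: (idle)
t=11: (idle)

completion order = A, F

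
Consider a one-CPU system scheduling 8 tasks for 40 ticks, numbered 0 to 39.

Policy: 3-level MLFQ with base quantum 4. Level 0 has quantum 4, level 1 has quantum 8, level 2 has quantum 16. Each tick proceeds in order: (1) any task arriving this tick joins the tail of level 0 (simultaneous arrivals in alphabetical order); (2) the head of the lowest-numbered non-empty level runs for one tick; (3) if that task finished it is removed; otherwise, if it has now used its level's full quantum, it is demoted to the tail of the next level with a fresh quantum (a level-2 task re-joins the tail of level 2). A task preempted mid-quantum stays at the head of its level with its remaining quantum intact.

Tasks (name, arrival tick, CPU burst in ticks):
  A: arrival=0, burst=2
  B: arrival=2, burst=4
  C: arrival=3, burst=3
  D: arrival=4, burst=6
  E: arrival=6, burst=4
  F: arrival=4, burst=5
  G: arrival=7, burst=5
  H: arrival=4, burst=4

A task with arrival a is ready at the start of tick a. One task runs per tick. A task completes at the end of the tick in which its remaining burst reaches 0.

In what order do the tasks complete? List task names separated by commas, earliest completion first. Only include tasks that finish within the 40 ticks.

t=0: L0/L1/L2 = A/-/- → run A
t=1: L0/L1/L2 = A/-/- → run A
t=2: L0/L1/L2 = B/-/- → run B
t=3: L0/L1/L2 = BC/-/- → run B
t=4: L0/L1/L2 = BCDFH/-/- → run B
t=5: L0/L1/L2 = BCDFH/-/- → run B
t=6: L0/L1/L2 = CDFHE/-/- → run C
t=7: L0/L1/L2 = CDFHEG/-/- → run C
t=8: L0/L1/L2 = CDFHEG/-/- → run C
t=9: L0/L1/L2 = DFHEG/-/- → run D
t=10: L0/L1/L2 = DFHEG/-/- → run D
t=11: L0/L1/L2 = DFHEG/-/- → run D
t=12: L0/L1/L2 = DFHEG/-/- → run D
t=13: L0/L1/L2 = FHEG/D/- → run F
t=14: L0/L1/L2 = FHEG/D/- → run F
t=15: L0/L1/L2 = FHEG/D/- → run F
t=16: L0/L1/L2 = FHEG/D/- → run F
t=17: L0/L1/L2 = HEG/DF/- → run H
t=18: L0/L1/L2 = HEG/DF/- → run H
t=19: L0/L1/L2 = HEG/DF/- → run H
t=20: L0/L1/L2 = HEG/DF/- → run H
t=21: L0/L1/L2 = EG/DF/- → run E
t=22: L0/L1/L2 = EG/DF/- → run E
t=23: L0/L1/L2 = EG/DF/- → run E
t=24: L0/L1/L2 = EG/DF/- → run E
t=25: L0/L1/L2 = G/DF/- → run G
t=26: L0/L1/L2 = G/DF/- → run G
t=27: L0/L1/L2 = G/DF/- → run G
t=28: L0/L1/L2 = G/DF/- → run G
t=29: L0/L1/L2 = -/DFG/- → run D
t=30: L0/L1/L2 = -/DFG/- → run D
t=31: L0/L1/L2 = -/FG/- → run F
t=32: L0/L1/L2 = -/G/- → run G
t=33: (idle)
t=34: (idle)
t=35: (idle)
t=36: (idle)
t=37: (idle)
t=38: (idle)
t=39: (idle)

completion order = A, B, C, H, E, D, F, G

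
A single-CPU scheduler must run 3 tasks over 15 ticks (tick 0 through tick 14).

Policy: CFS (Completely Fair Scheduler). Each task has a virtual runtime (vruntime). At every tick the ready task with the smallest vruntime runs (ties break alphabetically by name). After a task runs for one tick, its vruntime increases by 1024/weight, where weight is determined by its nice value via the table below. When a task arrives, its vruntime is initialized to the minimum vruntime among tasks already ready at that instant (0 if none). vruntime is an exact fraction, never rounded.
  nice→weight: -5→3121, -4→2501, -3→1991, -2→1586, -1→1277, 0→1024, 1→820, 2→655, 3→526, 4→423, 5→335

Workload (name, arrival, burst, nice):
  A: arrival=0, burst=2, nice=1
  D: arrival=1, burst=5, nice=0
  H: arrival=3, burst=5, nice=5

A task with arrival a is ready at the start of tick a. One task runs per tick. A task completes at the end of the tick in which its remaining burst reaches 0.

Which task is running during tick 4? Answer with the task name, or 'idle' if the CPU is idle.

running at tick 4 = H

t=0: vr[A=0] → run A
t=1: vr[A=256/205 D=256/205] → run A
t=2: vr[D=256/205] → run D
t=3: vr[D=461/205 H=461/205] → run D
t=4: vr[D=666/205 H=461/205] → run H
t=5: vr[D=666/205 H=72871/13735] → run D
t=6: vr[D=871/205 H=72871/13735] → run D
t=7: vr[D=1076/205 H=72871/13735] → run D
t=8: vr[H=72871/13735] → run H
t=9: vr[H=22971/2747] → run H
t=10: vr[H=156839/13735] → run H
t=11: vr[H=198823/13735] → run H
t=12: (idle)
t=13: (idle)
t=14: (idle)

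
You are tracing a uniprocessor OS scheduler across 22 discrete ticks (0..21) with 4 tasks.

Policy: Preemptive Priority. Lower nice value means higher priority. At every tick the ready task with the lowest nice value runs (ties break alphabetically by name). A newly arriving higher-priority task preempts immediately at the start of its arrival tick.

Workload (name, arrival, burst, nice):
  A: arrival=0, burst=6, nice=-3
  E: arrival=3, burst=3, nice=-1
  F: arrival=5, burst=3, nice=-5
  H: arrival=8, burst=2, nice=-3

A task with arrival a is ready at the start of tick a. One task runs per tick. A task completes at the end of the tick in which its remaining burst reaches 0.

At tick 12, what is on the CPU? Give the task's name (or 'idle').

running at tick 12 = E

t=0: ready={A} → run A
t=1: ready={A} → run A
t=2: ready={A} → run A
t=3: ready={A,E} → run A
t=4: ready={A,E} → run A
t=5: ready={A,E,F} → run F
t=6: ready={A,E,F} → run F
t=7: ready={A,E,F} → run F
t=8: ready={A,E,H} → run A
t=9: ready={E,H} → run H
t=10: ready={E,H} → run H
t=11: ready={E} → run E
t=12: ready={E} → run E
t=13: ready={E} → run E
t=14: (idle)
t=15: (idle)
t=16: (idle)
t=17: (idle)
t=18: (idle)
t=19: (idle)
t=20: (idle)
t=21: (idle)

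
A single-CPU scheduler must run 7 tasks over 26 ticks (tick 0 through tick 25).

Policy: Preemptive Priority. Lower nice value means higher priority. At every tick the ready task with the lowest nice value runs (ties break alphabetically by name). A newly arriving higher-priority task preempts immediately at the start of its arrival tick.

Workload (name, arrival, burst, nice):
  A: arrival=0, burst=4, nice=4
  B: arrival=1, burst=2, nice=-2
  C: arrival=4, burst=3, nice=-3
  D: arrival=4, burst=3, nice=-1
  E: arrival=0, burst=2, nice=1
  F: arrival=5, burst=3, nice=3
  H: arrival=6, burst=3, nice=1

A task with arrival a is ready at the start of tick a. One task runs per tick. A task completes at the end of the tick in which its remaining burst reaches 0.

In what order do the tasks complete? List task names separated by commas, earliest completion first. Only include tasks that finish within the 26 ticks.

t=0: ready={A,E} → run E
t=1: ready={A,B,E} → run B
t=2: ready={A,B,E} → run B
t=3: ready={A,E} → run E
t=4: ready={A,C,D} → run C
t=5: ready={A,C,D,F} → run C
t=6: ready={A,C,D,F,H} → run C
t=7: ready={A,D,F,H} → run D
t=8: ready={A,D,F,H} → run D
t=9: ready={A,D,F,H} → run D
t=10: ready={A,F,H} → run H
t=11: ready={A,F,H} → run H
t=12: ready={A,F,H} → run H
t=13: ready={A,F} → run F
t=14: ready={A,F} → run F
t=15: ready={A,F} → run F
t=16: ready={A} → run A
t=17: ready={A} → run A
t=18: ready={A} → run A
t=19: ready={A} → run A
t=20: (idle)
t=21: (idle)
t=22: (idle)
t=23: (idle)
t=24: (idle)
t=25: (idle)

completion order = B, E, C, D, H, F, A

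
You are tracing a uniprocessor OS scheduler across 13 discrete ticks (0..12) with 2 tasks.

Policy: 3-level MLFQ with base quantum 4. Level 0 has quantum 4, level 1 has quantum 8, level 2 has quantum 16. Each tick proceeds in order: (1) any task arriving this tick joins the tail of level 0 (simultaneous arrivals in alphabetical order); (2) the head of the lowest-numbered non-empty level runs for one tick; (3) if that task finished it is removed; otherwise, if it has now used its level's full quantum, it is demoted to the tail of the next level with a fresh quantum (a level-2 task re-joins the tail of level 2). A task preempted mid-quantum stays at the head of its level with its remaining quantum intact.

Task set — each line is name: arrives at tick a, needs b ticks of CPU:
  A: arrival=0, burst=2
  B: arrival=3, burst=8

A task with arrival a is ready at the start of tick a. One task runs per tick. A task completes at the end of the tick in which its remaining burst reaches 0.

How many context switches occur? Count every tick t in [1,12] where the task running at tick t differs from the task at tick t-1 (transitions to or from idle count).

context switches = 3

t=0: L0/L1/L2 = A/-/- → run A
t=1: L0/L1/L2 = A/-/- → run A
t=2: (idle)
t=3: L0/L1/L2 = B/-/- → run B
t=4: L0/L1/L2 = B/-/- → run B
t=5: L0/L1/L2 = B/-/- → run B
t=6: L0/L1/L2 = B/-/- → run B
t=7: L0/L1/L2 = -/B/- → run B
t=8: L0/L1/L2 = -/B/- → run B
t=9: L0/L1/L2 = -/B/- → run B
t=10: L0/L1/L2 = -/B/- → run B
t=11: (idle)
t=12: (idle)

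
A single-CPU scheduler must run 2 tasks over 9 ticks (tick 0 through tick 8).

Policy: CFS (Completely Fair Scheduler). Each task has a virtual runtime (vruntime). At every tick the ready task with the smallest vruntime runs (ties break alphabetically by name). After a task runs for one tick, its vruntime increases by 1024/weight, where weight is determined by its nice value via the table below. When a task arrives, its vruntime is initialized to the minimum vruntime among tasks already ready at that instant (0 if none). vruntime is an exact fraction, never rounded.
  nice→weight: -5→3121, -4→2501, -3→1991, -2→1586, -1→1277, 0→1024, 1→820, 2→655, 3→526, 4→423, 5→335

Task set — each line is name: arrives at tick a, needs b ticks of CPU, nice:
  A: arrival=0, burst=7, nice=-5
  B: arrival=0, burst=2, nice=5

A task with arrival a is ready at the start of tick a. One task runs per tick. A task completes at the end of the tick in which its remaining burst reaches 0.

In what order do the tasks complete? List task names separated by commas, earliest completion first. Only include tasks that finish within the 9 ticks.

completion order = A, B

t=0: vr[A=0 B=0] → run A
t=1: vr[A=1024/3121 B=0] → run B
t=2: vr[A=1024/3121 B=1024/335] → run A
t=3: vr[A=2048/3121 B=1024/335] → run A
t=4: vr[A=3072/3121 B=1024/335] → run A
t=5: vr[A=4096/3121 B=1024/335] → run A
t=6: vr[A=5120/3121 B=1024/335] → run A
t=7: vr[A=6144/3121 B=1024/335] → run A
t=8: vr[B=1024/335] → run B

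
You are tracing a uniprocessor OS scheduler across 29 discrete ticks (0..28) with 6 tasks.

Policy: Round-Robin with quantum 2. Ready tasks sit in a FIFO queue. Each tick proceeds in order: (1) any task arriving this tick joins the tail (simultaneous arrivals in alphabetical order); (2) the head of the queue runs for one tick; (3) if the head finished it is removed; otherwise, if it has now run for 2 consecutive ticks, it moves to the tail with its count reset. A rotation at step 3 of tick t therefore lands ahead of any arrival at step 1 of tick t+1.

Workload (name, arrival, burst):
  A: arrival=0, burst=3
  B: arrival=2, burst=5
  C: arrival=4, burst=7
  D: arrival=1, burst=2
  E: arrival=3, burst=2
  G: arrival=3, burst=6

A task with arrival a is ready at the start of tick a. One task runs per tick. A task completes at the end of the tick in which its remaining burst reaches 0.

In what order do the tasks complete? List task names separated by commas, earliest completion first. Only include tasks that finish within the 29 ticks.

t=0: queue=[A] q_used=0 → run A
t=1: queue=[A,D] q_used=1 → run A
t=2: queue=[D,A,B] q_used=0 → run D
t=3: queue=[D,A,B,E,G] q_used=1 → run D
t=4: queue=[A,B,E,G,C] q_used=0 → run A
t=5: queue=[B,E,G,C] q_used=0 → run B
t=6: queue=[B,E,G,C] q_used=1 → run B
t=7: queue=[E,G,C,B] q_used=0 → run E
t=8: queue=[E,G,C,B] q_used=1 → run E
t=9: queue=[G,C,B] q_used=0 → run G
t=10: queue=[G,C,B] q_used=1 → run G
t=11: queue=[C,B,G] q_used=0 → run C
t=12: queue=[C,B,G] q_used=1 → run C
t=13: queue=[B,G,C] q_used=0 → run B
t=14: queue=[B,G,C] q_used=1 → run B
t=15: queue=[G,C,B] q_used=0 → run G
t=16: queue=[G,C,B] q_used=1 → run G
t=17: queue=[C,B,G] q_used=0 → run C
t=18: queue=[C,B,G] q_used=1 → run C
t=19: queue=[B,G,C] q_used=0 → run B
t=20: queue=[G,C] q_used=0 → run G
t=21: queue=[G,C] q_used=1 → run G
t=22: queue=[C] q_used=0 → run C
t=23: queue=[C] q_used=1 → run C
t=24: queue=[C] q_used=0 → run C
t=25: (idle)
t=26: (idle)
t=27: (idle)
t=28: (idle)

completion order = D, A, E, B, G, C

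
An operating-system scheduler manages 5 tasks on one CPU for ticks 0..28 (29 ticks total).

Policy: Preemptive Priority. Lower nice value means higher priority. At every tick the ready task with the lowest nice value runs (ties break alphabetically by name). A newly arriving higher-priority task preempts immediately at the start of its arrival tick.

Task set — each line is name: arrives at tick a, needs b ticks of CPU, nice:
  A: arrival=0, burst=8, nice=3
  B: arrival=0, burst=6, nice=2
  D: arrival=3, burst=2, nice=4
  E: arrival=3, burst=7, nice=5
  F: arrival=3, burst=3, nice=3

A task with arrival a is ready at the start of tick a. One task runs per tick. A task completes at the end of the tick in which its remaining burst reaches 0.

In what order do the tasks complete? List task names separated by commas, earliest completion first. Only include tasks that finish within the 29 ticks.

completion order = B, A, F, D, E

t=0: ready={A,B} → run B
t=1: ready={A,B} → run B
t=2: ready={A,B} → run B
t=3: ready={A,B,D,E,F} → run B
t=4: ready={A,B,D,E,F} → run B
t=5: ready={A,B,D,E,F} → run B
t=6: ready={A,D,E,F} → run A
t=7: ready={A,D,E,F} → run A
t=8: ready={A,D,E,F} → run A
t=9: ready={A,D,E,F} → run A
t=10: ready={A,D,E,F} → run A
t=11: ready={A,D,E,F} → run A
t=12: ready={A,D,E,F} → run A
t=13: ready={A,D,E,F} → run A
t=14: ready={D,E,F} → run F
t=15: ready={D,E,F} → run F
t=16: ready={D,E,F} → run F
t=17: ready={D,E} → run D
t=18: ready={D,E} → run D
t=19: ready={E} → run E
t=20: ready={E} → run E
t=21: ready={E} → run E
t=22: ready={E} → run E
t=23: ready={E} → run E
t=24: ready={E} → run E
t=25: ready={E} → run E
t=26: (idle)
t=27: (idle)
t=28: (idle)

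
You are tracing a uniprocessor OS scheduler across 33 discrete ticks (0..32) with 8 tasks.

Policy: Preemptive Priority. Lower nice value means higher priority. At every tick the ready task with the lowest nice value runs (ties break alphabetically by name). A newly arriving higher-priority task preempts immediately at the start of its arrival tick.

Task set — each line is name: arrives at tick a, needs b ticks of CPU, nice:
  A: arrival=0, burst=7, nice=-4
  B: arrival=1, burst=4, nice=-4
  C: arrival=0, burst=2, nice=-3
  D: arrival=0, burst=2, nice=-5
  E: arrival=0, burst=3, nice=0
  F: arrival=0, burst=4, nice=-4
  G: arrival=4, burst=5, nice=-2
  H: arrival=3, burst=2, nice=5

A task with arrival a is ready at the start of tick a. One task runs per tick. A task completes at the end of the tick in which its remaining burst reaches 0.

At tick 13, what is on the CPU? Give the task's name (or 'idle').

t=0: ready={A,C,D,E,F} → run D
t=1: ready={A,B,C,D,E,F} → run D
t=2: ready={A,B,C,E,F} → run A
t=3: ready={A,B,C,E,F,H} → run A
t=4: ready={A,B,C,E,F,G,H} → run A
t=5: ready={A,B,C,E,F,G,H} → run A
t=6: ready={A,B,C,E,F,G,H} → run A
t=7: ready={A,B,C,E,F,G,H} → run A
t=8: ready={A,B,C,E,F,G,H} → run A
t=9: ready={B,C,E,F,G,H} → run B
t=10: ready={B,C,E,F,G,H} → run B
t=11: ready={B,C,E,F,G,H} → run B
t=12: ready={B,C,E,F,G,H} → run B
t=13: ready={C,E,F,G,H} → run F
t=14: ready={C,E,F,G,H} → run F
t=15: ready={C,E,F,G,H} → run F
t=16: ready={C,E,F,G,H} → run F
t=17: ready={C,E,G,H} → run C
t=18: ready={C,E,G,H} → run C
t=19: ready={E,G,H} → run G
t=20: ready={E,G,H} → run G
t=21: ready={E,G,H} → run G
t=22: ready={E,G,H} → run G
t=23: ready={E,G,H} → run G
t=24: ready={E,H} → run E
t=25: ready={E,H} → run E
t=26: ready={E,H} → run E
t=27: ready={H} → run H
t=28: ready={H} → run H
t=29: (idle)
t=30: (idle)
t=31: (idle)
t=32: (idle)

running at tick 13 = F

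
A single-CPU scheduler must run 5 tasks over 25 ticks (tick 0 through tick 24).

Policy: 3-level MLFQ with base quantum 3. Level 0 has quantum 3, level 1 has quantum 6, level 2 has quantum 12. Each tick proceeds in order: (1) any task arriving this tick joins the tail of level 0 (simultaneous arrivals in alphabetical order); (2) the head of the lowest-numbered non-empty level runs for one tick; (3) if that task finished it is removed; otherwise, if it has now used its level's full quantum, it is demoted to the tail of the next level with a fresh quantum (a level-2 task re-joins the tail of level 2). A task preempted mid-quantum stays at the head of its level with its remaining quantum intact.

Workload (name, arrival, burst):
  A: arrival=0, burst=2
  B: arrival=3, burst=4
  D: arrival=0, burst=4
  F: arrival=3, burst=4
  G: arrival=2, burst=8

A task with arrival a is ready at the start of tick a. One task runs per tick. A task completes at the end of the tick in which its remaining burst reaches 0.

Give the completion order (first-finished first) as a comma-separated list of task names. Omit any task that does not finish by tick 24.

completion order = A, D, G, B, F

t=0: L0/L1/L2 = AD/-/- → run A
t=1: L0/L1/L2 = AD/-/- → run A
t=2: L0/L1/L2 = DG/-/- → run D
t=3: L0/L1/L2 = DGBF/-/- → run D
t=4: L0/L1/L2 = DGBF/-/- → run D
t=5: L0/L1/L2 = GBF/D/- → run G
t=6: L0/L1/L2 = GBF/D/- → run G
t=7: L0/L1/L2 = GBF/D/- → run G
t=8: L0/L1/L2 = BF/DG/- → run B
t=9: L0/L1/L2 = BF/DG/- → run B
t=10: L0/L1/L2 = BF/DG/- → run B
t=11: L0/L1/L2 = F/DGB/- → run F
t=12: L0/L1/L2 = F/DGB/- → run F
t=13: L0/L1/L2 = F/DGB/- → run F
t=14: L0/L1/L2 = -/DGBF/- → run D
t=15: L0/L1/L2 = -/GBF/- → run G
t=16: L0/L1/L2 = -/GBF/- → run G
t=17: L0/L1/L2 = -/GBF/- → run G
t=18: L0/L1/L2 = -/GBF/- → run G
t=19: L0/L1/L2 = -/GBF/- → run G
t=20: L0/L1/L2 = -/BF/- → run B
t=21: L0/L1/L2 = -/F/- → run F
t=22: (idle)
t=23: (idle)
t=24: (idle)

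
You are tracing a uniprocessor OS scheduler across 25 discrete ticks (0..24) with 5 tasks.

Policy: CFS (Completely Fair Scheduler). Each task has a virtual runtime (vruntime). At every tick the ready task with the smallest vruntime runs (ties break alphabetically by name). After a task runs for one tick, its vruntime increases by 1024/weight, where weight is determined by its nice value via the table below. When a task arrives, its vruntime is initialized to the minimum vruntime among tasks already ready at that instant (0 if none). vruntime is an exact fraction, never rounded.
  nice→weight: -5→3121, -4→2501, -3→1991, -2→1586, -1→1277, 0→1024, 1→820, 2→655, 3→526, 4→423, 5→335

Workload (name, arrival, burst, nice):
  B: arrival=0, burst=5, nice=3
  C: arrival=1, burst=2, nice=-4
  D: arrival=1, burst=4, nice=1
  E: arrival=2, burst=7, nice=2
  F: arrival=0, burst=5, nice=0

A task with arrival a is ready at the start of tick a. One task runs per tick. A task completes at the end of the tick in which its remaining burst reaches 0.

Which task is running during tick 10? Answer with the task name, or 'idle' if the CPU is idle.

t=0: vr[B=0 F=0] → run B
t=1: vr[B=512/263 C=0 D=0 F=0] → run C
t=2: vr[B=512/263 C=1024/2501 D=0 E=0 F=0] → run D
t=3: vr[B=512/263 C=1024/2501 D=256/205 E=0 F=0] → run E
t=4: vr[B=512/263 C=1024/2501 D=256/205 E=1024/655 F=0] → run F
t=5: vr[B=512/263 C=1024/2501 D=256/205 E=1024/655 F=1] → run C
t=6: vr[B=512/263 D=256/205 E=1024/655 F=1] → run F
t=7: vr[B=512/263 D=256/205 E=1024/655 F=2] → run D
t=8: vr[B=512/263 D=512/205 E=1024/655 F=2] → run E
t=9: vr[B=512/263 D=512/205 E=2048/655 F=2] → run B
t=10: vr[B=1024/263 D=512/205 E=2048/655 F=2] → run F
t=11: vr[B=1024/263 D=512/205 E=2048/655 F=3] → run D
t=12: vr[B=1024/263 D=768/205 E=2048/655 F=3] → run F
t=13: vr[B=1024/263 D=768/205 E=2048/655 F=4] → run E
t=14: vr[B=1024/263 D=768/205 E=3072/655 F=4] → run D
t=15: vr[B=1024/263 E=3072/655 F=4] → run B
t=16: vr[B=1536/263 E=3072/655 F=4] → run F
t=17: vr[B=1536/263 E=3072/655] → run E
t=18: vr[B=1536/263 E=4096/655] → run B
t=19: vr[B=2048/263 E=4096/655] → run E
t=20: vr[B=2048/263 E=1024/131] → run B
t=21: vr[E=1024/131] → run E
t=22: vr[E=6144/655] → run E
t=23: (idle)
t=24: (idle)

running at tick 10 = F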